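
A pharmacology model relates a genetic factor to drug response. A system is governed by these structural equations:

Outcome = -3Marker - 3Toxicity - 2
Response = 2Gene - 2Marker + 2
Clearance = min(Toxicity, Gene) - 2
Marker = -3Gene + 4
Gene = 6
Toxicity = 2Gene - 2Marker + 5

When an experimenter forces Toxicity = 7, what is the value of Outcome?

Under do(Toxicity=7), the mechanism Toxicity = 2Gene - 2Marker + 5 is discarded; Toxicity is fixed at 7.
Marker = -3Gene + 4  [with Gene=6]  = -14
Outcome = -3Marker - 3Toxicity - 2  [with Marker=-14, Toxicity=7]  = 19

19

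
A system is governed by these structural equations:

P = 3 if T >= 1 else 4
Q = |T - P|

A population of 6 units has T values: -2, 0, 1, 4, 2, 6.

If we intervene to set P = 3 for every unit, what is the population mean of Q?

Under do(P=3), P's equation is replaced by P=3 for every unit. Per-unit Q: 5, 3, 2, 1, 1, 3. Mean = 2.5.

2.5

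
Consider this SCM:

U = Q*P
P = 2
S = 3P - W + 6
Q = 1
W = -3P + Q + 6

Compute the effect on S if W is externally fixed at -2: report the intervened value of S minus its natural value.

3

The intervention breaks the incoming arrows to W: W = -3P + Q + 6 no longer applies, and W = -2.
S = 3P - W + 6  [with P=2, W=-2]  = 14
Without intervention: W = -3P + Q + 6  [with P=2, Q=1]  = 1; S = 3P - W + 6  [with P=2, W=1]  = 11.
Change = 14 − 11 = 3.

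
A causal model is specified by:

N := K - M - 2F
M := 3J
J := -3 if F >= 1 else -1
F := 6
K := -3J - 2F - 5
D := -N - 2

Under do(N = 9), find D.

-11

The intervention breaks the incoming arrows to N: N := K - M - 2F no longer applies, and N = 9.
D = -N - 2  [with N=9]  = -11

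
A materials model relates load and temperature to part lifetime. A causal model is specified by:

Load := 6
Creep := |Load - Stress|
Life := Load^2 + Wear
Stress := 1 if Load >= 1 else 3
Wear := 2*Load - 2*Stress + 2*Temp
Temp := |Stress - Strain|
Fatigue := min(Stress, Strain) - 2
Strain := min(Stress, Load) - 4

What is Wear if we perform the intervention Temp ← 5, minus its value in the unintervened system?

2

Under do(Temp=5), the mechanism Temp := |Stress - Strain| is discarded; Temp is fixed at 5.
Stress = 1 if Load >= 1 else 3  [with Load=6]  = 1
Wear = 2*Load - 2*Stress + 2*Temp  [with Load=6, Stress=1, Temp=5]  = 20
Without intervention: Stress = 1 if Load >= 1 else 3  [with Load=6]  = 1; Strain = min(Stress, Load) - 4  [with Stress=1, Load=6]  = -3; Temp = |Stress - Strain|  [with Stress=1, Strain=-3]  = 4; Wear = 2*Load - 2*Stress + 2*Temp  [with Load=6, Stress=1, Temp=4]  = 18.
Change = 20 − 18 = 2.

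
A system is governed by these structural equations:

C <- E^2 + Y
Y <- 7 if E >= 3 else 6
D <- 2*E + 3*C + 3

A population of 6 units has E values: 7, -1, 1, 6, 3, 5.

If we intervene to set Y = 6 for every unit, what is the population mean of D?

The intervention sets Y=6 in all 6 units regardless of E. Recomputing D per unit gives 182, 22, 26, 141, 54, 106; average 88.5.

88.5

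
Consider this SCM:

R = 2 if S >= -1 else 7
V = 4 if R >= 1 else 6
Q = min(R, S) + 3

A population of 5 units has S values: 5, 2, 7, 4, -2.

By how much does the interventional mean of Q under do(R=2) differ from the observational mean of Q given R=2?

-0.8

The intervention sets R=2 in all 5 units regardless of S. Recomputing Q per unit gives 5, 5, 5, 5, 1; average 4.2.
Observing R=2 restricts to units where R's equation naturally yields 2: S ∈ {5, 2, 7, 4}. In that subpopulation Q = 5, 5, 5, 5, mean 5.
Difference = 4.2 − 5 = -0.8.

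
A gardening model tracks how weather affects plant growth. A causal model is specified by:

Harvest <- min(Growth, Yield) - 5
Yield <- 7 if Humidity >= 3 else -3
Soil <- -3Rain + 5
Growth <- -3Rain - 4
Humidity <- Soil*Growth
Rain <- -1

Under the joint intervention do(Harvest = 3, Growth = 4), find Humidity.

Under do(Harvest = 3, Growth = 4), each intervened variable's structural equation is replaced by its fixed value.
Soil = -3Rain + 5  [with Rain=-1]  = 8
Humidity = Soil*Growth  [with Soil=8, Growth=4]  = 32

32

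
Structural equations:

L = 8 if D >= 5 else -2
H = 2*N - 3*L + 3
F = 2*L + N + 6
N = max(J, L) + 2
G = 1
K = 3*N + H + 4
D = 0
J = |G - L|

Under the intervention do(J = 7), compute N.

Intervening sets J = 7 and removes its equation (J = |G - L|).
L = 8 if D >= 5 else -2  [with D=0]  = -2
N = max(J, L) + 2  [with J=7, L=-2]  = 9

9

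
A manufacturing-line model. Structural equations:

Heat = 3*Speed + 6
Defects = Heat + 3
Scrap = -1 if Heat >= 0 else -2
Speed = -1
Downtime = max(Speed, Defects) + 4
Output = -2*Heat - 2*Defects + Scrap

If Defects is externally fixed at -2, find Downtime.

3

The intervention breaks the incoming arrows to Defects: Defects = Heat + 3 no longer applies, and Defects = -2.
Downtime = max(Speed, Defects) + 4  [with Speed=-1, Defects=-2]  = 3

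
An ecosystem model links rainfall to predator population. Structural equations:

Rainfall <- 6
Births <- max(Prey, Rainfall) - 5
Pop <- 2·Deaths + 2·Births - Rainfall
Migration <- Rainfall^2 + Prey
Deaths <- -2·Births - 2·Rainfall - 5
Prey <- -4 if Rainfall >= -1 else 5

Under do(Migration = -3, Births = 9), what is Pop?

The joint intervention fixes Migration = -3, Births = 9, removing each variable's own equation.
Deaths = -2·Births - 2·Rainfall - 5  [with Births=9, Rainfall=6]  = -35
Pop = 2·Deaths + 2·Births - Rainfall  [with Deaths=-35, Births=9, Rainfall=6]  = -58

-58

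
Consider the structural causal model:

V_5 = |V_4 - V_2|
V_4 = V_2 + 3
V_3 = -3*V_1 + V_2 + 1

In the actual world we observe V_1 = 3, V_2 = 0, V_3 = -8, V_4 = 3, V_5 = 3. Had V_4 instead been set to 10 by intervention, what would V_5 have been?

Intervening sets V_4 = 10 and removes its equation (V_4 = V_2 + 3).
V_5 = |V_4 - V_2|  [with V_4=10, V_2=0]  = 10

10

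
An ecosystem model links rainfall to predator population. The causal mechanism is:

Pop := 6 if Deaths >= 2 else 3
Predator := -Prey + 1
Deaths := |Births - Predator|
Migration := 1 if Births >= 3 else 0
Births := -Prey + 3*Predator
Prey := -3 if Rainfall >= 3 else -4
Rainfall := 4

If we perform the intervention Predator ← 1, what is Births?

6

The intervention breaks the incoming arrows to Predator: Predator := -Prey + 1 no longer applies, and Predator = 1.
Prey = -3 if Rainfall >= 3 else -4  [with Rainfall=4]  = -3
Births = -Prey + 3*Predator  [with Prey=-3, Predator=1]  = 6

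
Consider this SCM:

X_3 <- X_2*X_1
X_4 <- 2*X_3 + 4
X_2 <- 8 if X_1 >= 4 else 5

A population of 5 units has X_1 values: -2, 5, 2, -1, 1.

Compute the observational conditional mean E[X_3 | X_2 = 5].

E[X_3|X_2=5] averages over only the 4 units with X_2=5 (X_1 = -2, 2, -1, 1): X_3 = -10, 10, -5, 5, mean 0.

0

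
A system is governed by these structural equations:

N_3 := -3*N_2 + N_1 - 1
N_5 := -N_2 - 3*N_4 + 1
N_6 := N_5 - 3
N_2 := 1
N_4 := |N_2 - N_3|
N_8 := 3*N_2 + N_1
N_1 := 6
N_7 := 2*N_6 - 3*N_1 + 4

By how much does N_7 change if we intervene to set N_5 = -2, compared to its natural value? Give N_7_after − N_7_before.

2

Under do(N_5=-2), the mechanism N_5 := -N_2 - 3*N_4 + 1 is discarded; N_5 is fixed at -2.
N_6 = N_5 - 3  [with N_5=-2]  = -5
N_7 = 2*N_6 - 3*N_1 + 4  [with N_6=-5, N_1=6]  = -24
Without intervention: N_3 = -3*N_2 + N_1 - 1  [with N_2=1, N_1=6]  = 2; N_4 = |N_2 - N_3|  [with N_2=1, N_3=2]  = 1; N_5 = -N_2 - 3*N_4 + 1  [with N_2=1, N_4=1]  = -3; N_6 = N_5 - 3  [with N_5=-3]  = -6; N_7 = 2*N_6 - 3*N_1 + 4  [with N_6=-6, N_1=6]  = -26.
Change = -24 − (-26) = 2.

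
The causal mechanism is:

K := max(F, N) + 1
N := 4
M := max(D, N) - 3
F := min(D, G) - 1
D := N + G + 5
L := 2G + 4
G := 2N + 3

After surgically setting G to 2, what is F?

do(G=2) replaces the equation G := 2N + 3 with the constant G = 2.
D = N + G + 5  [with N=4, G=2]  = 11
F = min(D, G) - 1  [with D=11, G=2]  = 1

1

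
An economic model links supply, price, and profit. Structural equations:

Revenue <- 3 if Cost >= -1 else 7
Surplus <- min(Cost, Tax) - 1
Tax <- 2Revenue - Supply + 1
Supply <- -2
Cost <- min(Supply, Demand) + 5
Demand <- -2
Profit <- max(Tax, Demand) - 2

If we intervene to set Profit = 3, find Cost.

do(Profit=3) replaces the equation Profit <- max(Tax, Demand) - 2 with the constant Profit = 3.
Cost is not downstream of the intervention, so its value is determined by the original equations.
Cost = min(Supply, Demand) + 5  [with Supply=-2, Demand=-2]  = 3

3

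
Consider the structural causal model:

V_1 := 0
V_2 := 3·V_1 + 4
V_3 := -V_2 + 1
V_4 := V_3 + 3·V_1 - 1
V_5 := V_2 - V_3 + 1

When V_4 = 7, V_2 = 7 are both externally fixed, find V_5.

The joint intervention fixes V_4 = 7, V_2 = 7, removing each variable's own equation.
V_3 = -V_2 + 1  [with V_2=7]  = -6
V_5 = V_2 - V_3 + 1  [with V_2=7, V_3=-6]  = 14

14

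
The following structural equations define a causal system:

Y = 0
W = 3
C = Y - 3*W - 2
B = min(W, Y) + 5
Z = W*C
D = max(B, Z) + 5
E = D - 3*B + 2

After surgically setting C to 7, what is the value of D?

The intervention breaks the incoming arrows to C: C = Y - 3*W - 2 no longer applies, and C = 7.
B = min(W, Y) + 5  [with W=3, Y=0]  = 5
Z = W*C  [with W=3, C=7]  = 21
D = max(B, Z) + 5  [with B=5, Z=21]  = 26

26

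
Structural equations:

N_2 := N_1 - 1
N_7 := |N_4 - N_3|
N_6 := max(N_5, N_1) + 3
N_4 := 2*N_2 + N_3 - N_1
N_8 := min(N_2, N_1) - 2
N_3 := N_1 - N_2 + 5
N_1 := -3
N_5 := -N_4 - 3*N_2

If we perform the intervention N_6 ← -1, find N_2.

-4

do(N_6=-1) replaces the equation N_6 := max(N_5, N_1) + 3 with the constant N_6 = -1.
N_2 is not downstream of the intervention, so its value is determined by the original equations.
N_2 = N_1 - 1  [with N_1=-3]  = -4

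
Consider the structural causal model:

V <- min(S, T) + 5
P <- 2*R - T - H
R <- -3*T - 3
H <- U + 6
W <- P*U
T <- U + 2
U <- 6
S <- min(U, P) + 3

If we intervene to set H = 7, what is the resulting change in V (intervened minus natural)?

do(H=7) replaces the equation H <- U + 6 with the constant H = 7.
T = U + 2  [with U=6]  = 8
R = -3*T - 3  [with T=8]  = -27
P = 2*R - T - H  [with R=-27, T=8, H=7]  = -69
S = min(U, P) + 3  [with U=6, P=-69]  = -66
V = min(S, T) + 5  [with S=-66, T=8]  = -61
Without intervention: T = U + 2  [with U=6]  = 8; R = -3*T - 3  [with T=8]  = -27; H = U + 6  [with U=6]  = 12; P = 2*R - T - H  [with R=-27, T=8, H=12]  = -74; S = min(U, P) + 3  [with U=6, P=-74]  = -71; V = min(S, T) + 5  [with S=-71, T=8]  = -66.
Change = -61 − (-66) = 5.

5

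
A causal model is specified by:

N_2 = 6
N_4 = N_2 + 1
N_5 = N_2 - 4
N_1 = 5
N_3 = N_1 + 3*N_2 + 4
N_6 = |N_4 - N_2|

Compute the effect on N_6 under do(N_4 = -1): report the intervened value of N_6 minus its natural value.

Under do(N_4=-1), the mechanism N_4 = N_2 + 1 is discarded; N_4 is fixed at -1.
N_6 = |N_4 - N_2|  [with N_4=-1, N_2=6]  = 7
Without intervention: N_4 = N_2 + 1  [with N_2=6]  = 7; N_6 = |N_4 - N_2|  [with N_4=7, N_2=6]  = 1.
Change = 7 − 1 = 6.

6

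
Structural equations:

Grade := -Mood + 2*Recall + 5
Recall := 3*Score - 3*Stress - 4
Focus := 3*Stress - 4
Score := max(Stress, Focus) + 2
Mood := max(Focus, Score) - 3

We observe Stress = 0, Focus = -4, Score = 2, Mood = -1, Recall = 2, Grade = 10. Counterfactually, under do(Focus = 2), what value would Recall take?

do(Focus=2) replaces the equation Focus := 3*Stress - 4 with the constant Focus = 2.
Score = max(Stress, Focus) + 2  [with Stress=0, Focus=2]  = 4
Recall = 3*Score - 3*Stress - 4  [with Score=4, Stress=0]  = 8

8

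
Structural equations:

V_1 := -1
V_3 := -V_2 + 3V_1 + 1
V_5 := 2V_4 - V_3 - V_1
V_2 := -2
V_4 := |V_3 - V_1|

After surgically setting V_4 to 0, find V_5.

1

Intervening sets V_4 = 0 and removes its equation (V_4 := |V_3 - V_1|).
V_3 = -V_2 + 3V_1 + 1  [with V_2=-2, V_1=-1]  = 0
V_5 = 2V_4 - V_3 - V_1  [with V_4=0, V_3=0, V_1=-1]  = 1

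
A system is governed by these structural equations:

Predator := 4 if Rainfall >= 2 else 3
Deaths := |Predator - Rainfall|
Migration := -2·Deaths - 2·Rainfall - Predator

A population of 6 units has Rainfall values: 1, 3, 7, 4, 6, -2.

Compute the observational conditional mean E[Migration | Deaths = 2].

Conditioning on Deaths=2 selects the 2 unit(s) with Rainfall ∈ {1, 6}. Their Migration values: -9, -20. Mean = -14.5.

-14.5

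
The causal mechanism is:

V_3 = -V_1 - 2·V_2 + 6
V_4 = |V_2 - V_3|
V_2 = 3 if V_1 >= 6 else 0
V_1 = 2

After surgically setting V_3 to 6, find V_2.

Under do(V_3=6), the mechanism V_3 = -V_1 - 2·V_2 + 6 is discarded; V_3 is fixed at 6.
Since V_2 is not a descendant of the intervened variable, it is unaffected.
V_2 = 3 if V_1 >= 6 else 0  [with V_1=2]  = 0

0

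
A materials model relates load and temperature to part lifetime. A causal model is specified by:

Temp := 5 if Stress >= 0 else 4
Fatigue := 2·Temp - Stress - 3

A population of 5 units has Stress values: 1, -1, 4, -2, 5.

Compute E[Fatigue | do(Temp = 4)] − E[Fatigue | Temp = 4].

-2.9

do(Temp=4) breaks Temp's dependence on Stress. With Temp=4 fixed, Fatigue across the units is 4, 6, 1, 7, 0, mean 3.6.
Observing Temp=4 restricts to units where Temp's equation naturally yields 4: Stress ∈ {-1, -2}. In that subpopulation Fatigue = 6, 7, mean 6.5.
Difference = 3.6 − 6.5 = -2.9.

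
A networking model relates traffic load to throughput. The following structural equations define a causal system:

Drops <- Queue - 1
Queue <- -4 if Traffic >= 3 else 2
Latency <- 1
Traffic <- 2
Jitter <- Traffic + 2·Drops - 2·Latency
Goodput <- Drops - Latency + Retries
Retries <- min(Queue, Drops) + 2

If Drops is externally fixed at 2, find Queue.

2

Under do(Drops=2), the mechanism Drops <- Queue - 1 is discarded; Drops is fixed at 2.
Since Queue is not a descendant of the intervened variable, it is unaffected.
Queue = -4 if Traffic >= 3 else 2  [with Traffic=2]  = 2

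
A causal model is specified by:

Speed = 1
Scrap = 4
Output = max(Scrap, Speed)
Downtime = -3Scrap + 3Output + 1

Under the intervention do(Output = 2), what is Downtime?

-5

The intervention breaks the incoming arrows to Output: Output = max(Scrap, Speed) no longer applies, and Output = 2.
Downtime = -3Scrap + 3Output + 1  [with Scrap=4, Output=2]  = -5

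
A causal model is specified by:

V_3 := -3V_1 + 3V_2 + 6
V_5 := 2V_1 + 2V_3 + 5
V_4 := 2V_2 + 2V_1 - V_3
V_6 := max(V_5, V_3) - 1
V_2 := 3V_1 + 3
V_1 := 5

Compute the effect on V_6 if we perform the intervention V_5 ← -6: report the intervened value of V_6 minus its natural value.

-60

The intervention breaks the incoming arrows to V_5: V_5 := 2V_1 + 2V_3 + 5 no longer applies, and V_5 = -6.
V_2 = 3V_1 + 3  [with V_1=5]  = 18
V_3 = -3V_1 + 3V_2 + 6  [with V_1=5, V_2=18]  = 45
V_6 = max(V_5, V_3) - 1  [with V_5=-6, V_3=45]  = 44
Without intervention: V_2 = 3V_1 + 3  [with V_1=5]  = 18; V_3 = -3V_1 + 3V_2 + 6  [with V_1=5, V_2=18]  = 45; V_5 = 2V_1 + 2V_3 + 5  [with V_1=5, V_3=45]  = 105; V_6 = max(V_5, V_3) - 1  [with V_5=105, V_3=45]  = 104.
Change = 44 − 104 = -60.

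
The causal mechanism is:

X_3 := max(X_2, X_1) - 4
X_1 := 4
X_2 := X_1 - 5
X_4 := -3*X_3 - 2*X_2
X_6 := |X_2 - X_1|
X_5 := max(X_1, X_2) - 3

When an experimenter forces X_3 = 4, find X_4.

-10

The intervention breaks the incoming arrows to X_3: X_3 := max(X_2, X_1) - 4 no longer applies, and X_3 = 4.
X_2 = X_1 - 5  [with X_1=4]  = -1
X_4 = -3*X_3 - 2*X_2  [with X_3=4, X_2=-1]  = -10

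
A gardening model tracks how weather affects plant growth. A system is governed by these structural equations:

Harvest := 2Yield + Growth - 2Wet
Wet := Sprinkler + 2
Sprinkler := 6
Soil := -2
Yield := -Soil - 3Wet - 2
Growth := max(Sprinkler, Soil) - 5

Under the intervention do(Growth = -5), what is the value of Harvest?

Under do(Growth=-5), the mechanism Growth := max(Sprinkler, Soil) - 5 is discarded; Growth is fixed at -5.
Wet = Sprinkler + 2  [with Sprinkler=6]  = 8
Yield = -Soil - 3Wet - 2  [with Soil=-2, Wet=8]  = -24
Harvest = 2Yield + Growth - 2Wet  [with Yield=-24, Growth=-5, Wet=8]  = -69

-69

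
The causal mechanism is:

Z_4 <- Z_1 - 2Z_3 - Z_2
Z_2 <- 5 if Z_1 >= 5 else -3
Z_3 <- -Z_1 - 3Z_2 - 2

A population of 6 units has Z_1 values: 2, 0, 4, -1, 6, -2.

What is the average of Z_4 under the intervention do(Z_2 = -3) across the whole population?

do(Z_2=-3) breaks Z_2's dependence on Z_1. With Z_2=-3 fixed, Z_4 across the units is -5, -11, 1, -14, 7, -17, mean -6.5.

-6.5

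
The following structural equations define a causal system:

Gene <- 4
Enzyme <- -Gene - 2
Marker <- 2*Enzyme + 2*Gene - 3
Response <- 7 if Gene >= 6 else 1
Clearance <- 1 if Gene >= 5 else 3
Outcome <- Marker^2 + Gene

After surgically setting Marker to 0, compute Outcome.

The intervention breaks the incoming arrows to Marker: Marker <- 2*Enzyme + 2*Gene - 3 no longer applies, and Marker = 0.
Outcome = Marker^2 + Gene  [with Marker=0, Gene=4]  = 4

4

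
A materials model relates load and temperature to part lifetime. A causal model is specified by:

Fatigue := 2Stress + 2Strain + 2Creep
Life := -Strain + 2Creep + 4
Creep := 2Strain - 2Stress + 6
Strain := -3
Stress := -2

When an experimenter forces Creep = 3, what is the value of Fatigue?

The intervention breaks the incoming arrows to Creep: Creep := 2Strain - 2Stress + 6 no longer applies, and Creep = 3.
Fatigue = 2Stress + 2Strain + 2Creep  [with Stress=-2, Strain=-3, Creep=3]  = -4

-4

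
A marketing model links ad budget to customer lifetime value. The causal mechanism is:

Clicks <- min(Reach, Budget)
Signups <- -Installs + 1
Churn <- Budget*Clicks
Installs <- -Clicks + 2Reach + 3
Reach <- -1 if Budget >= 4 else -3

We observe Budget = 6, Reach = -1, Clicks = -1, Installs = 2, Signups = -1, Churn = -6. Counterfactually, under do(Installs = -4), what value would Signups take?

Intervening sets Installs = -4 and removes its equation (Installs <- -Clicks + 2Reach + 3).
Signups = -Installs + 1  [with Installs=-4]  = 5

5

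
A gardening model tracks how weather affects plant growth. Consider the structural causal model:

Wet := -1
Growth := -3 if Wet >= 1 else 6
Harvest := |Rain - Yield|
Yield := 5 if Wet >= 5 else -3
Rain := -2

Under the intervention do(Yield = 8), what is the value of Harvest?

10

Intervening sets Yield = 8 and removes its equation (Yield := 5 if Wet >= 5 else -3).
Harvest = |Rain - Yield|  [with Rain=-2, Yield=8]  = 10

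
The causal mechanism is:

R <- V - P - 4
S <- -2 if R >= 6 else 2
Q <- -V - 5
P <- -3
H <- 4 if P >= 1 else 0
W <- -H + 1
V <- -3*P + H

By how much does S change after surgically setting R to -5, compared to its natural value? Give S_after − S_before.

4

Intervening sets R = -5 and removes its equation (R <- V - P - 4).
S = -2 if R >= 6 else 2  [with R=-5]  = 2
Without intervention: H = 4 if P >= 1 else 0  [with P=-3]  = 0; V = -3*P + H  [with P=-3, H=0]  = 9; R = V - P - 4  [with V=9, P=-3]  = 8; S = -2 if R >= 6 else 2  [with R=8]  = -2.
Change = 2 − (-2) = 4.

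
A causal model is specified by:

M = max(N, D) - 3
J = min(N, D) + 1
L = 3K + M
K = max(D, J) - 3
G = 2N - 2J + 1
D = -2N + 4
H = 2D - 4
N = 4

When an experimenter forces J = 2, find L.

-2

The intervention breaks the incoming arrows to J: J = min(N, D) + 1 no longer applies, and J = 2.
D = -2N + 4  [with N=4]  = -4
K = max(D, J) - 3  [with D=-4, J=2]  = -1
M = max(N, D) - 3  [with N=4, D=-4]  = 1
L = 3K + M  [with K=-1, M=1]  = -2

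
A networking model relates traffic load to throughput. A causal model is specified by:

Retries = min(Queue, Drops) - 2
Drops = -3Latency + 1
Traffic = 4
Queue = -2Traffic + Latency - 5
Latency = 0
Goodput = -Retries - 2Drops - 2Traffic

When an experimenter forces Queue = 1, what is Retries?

-1

do(Queue=1) replaces the equation Queue = -2Traffic + Latency - 5 with the constant Queue = 1.
Drops = -3Latency + 1  [with Latency=0]  = 1
Retries = min(Queue, Drops) - 2  [with Queue=1, Drops=1]  = -1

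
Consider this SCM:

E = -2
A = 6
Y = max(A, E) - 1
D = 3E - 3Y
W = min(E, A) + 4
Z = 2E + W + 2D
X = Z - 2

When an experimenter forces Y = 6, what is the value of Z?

The intervention breaks the incoming arrows to Y: Y = max(A, E) - 1 no longer applies, and Y = 6.
D = 3E - 3Y  [with E=-2, Y=6]  = -24
W = min(E, A) + 4  [with E=-2, A=6]  = 2
Z = 2E + W + 2D  [with E=-2, W=2, D=-24]  = -50

-50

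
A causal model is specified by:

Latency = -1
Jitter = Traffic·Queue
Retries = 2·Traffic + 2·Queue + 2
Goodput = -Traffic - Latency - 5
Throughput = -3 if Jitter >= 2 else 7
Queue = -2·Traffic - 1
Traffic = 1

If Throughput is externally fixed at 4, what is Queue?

do(Throughput=4) replaces the equation Throughput = -3 if Jitter >= 2 else 7 with the constant Throughput = 4.
Queue is not downstream of the intervention, so its value is determined by the original equations.
Queue = -2·Traffic - 1  [with Traffic=1]  = -3

-3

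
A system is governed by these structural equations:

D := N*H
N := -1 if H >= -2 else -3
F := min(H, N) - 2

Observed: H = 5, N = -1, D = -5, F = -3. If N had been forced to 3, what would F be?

1

Under do(N=3), the mechanism N := -1 if H >= -2 else -3 is discarded; N is fixed at 3.
F = min(H, N) - 2  [with H=5, N=3]  = 1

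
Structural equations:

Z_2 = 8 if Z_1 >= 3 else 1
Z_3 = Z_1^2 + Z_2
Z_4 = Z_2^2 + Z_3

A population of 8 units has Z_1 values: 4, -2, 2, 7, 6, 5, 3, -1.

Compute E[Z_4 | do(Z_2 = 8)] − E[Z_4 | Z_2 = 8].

-9

Every unit gets Z_2=8 under the intervention. Z_4 values become 88, 76, 76, 121, 108, 97, 81, 73; E[Z_4|do(Z_2=8)] = 90.
Conditioning on Z_2=8 selects the 5 unit(s) with Z_1 ∈ {4, 7, 6, 5, 3}. Their Z_4 values: 88, 121, 108, 97, 81. Mean = 99.
Difference = 90 − 99 = -9.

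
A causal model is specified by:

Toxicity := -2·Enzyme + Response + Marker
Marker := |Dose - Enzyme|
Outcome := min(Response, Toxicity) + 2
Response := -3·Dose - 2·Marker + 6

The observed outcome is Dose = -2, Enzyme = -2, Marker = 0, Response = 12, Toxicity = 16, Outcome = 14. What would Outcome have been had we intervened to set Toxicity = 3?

The intervention breaks the incoming arrows to Toxicity: Toxicity := -2·Enzyme + Response + Marker no longer applies, and Toxicity = 3.
Marker = |Dose - Enzyme|  [with Dose=-2, Enzyme=-2]  = 0
Response = -3·Dose - 2·Marker + 6  [with Dose=-2, Marker=0]  = 12
Outcome = min(Response, Toxicity) + 2  [with Response=12, Toxicity=3]  = 5

5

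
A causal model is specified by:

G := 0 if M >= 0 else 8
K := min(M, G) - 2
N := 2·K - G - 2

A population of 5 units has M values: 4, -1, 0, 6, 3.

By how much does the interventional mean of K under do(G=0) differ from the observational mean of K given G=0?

Under do(G=0), G's equation is replaced by G=0 for every unit. Per-unit K: -2, -3, -2, -2, -2. Mean = -2.2.
E[K|G=0] averages over only the 4 units with G=0 (M = 4, 0, 6, 3): K = -2, -2, -2, -2, mean -2.
Difference = -2.2 − (-2) = -0.2.

-0.2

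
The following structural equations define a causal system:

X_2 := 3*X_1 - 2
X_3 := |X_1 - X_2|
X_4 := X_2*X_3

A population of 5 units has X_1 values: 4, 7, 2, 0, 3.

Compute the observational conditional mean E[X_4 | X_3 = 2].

2

E[X_4|X_3=2] averages over only the 2 units with X_3=2 (X_1 = 2, 0): X_4 = 8, -4, mean 2.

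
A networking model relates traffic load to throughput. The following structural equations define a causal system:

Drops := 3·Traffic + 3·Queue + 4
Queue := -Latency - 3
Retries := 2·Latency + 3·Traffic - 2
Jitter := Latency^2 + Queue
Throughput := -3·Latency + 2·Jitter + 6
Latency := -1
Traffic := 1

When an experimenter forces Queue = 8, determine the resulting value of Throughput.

The intervention breaks the incoming arrows to Queue: Queue := -Latency - 3 no longer applies, and Queue = 8.
Jitter = Latency^2 + Queue  [with Latency=-1, Queue=8]  = 9
Throughput = -3·Latency + 2·Jitter + 6  [with Latency=-1, Jitter=9]  = 27

27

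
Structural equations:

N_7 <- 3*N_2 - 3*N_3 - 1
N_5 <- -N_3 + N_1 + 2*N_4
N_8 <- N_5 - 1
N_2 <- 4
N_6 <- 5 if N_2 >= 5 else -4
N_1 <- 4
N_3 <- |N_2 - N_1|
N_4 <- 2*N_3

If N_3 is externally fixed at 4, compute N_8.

The intervention breaks the incoming arrows to N_3: N_3 <- |N_2 - N_1| no longer applies, and N_3 = 4.
N_4 = 2*N_3  [with N_3=4]  = 8
N_5 = -N_3 + N_1 + 2*N_4  [with N_3=4, N_1=4, N_4=8]  = 16
N_8 = N_5 - 1  [with N_5=16]  = 15

15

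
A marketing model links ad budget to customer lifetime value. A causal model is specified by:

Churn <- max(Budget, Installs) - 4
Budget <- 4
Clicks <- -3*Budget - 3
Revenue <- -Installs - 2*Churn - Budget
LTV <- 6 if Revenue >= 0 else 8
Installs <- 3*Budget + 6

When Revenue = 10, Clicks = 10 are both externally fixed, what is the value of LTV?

6

The joint intervention fixes Revenue = 10, Clicks = 10, removing each variable's own equation.
LTV = 6 if Revenue >= 0 else 8  [with Revenue=10]  = 6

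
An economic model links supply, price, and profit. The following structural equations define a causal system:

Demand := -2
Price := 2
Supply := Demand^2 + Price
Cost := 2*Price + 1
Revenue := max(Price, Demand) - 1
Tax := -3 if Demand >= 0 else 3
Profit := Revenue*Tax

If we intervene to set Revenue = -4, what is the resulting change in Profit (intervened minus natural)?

-15

Under do(Revenue=-4), the mechanism Revenue := max(Price, Demand) - 1 is discarded; Revenue is fixed at -4.
Tax = -3 if Demand >= 0 else 3  [with Demand=-2]  = 3
Profit = Revenue*Tax  [with Revenue=-4, Tax=3]  = -12
Without intervention: Revenue = max(Price, Demand) - 1  [with Price=2, Demand=-2]  = 1; Tax = -3 if Demand >= 0 else 3  [with Demand=-2]  = 3; Profit = Revenue*Tax  [with Revenue=1, Tax=3]  = 3.
Change = -12 − 3 = -15.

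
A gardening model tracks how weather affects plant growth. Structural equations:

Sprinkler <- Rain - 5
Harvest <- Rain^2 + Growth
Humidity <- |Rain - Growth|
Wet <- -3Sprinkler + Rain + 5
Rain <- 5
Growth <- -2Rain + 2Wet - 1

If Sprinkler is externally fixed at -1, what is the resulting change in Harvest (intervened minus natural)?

6

Under do(Sprinkler=-1), the mechanism Sprinkler <- Rain - 5 is discarded; Sprinkler is fixed at -1.
Wet = -3Sprinkler + Rain + 5  [with Sprinkler=-1, Rain=5]  = 13
Growth = -2Rain + 2Wet - 1  [with Rain=5, Wet=13]  = 15
Harvest = Rain^2 + Growth  [with Rain=5, Growth=15]  = 40
Without intervention: Sprinkler = Rain - 5  [with Rain=5]  = 0; Wet = -3Sprinkler + Rain + 5  [with Sprinkler=0, Rain=5]  = 10; Growth = -2Rain + 2Wet - 1  [with Rain=5, Wet=10]  = 9; Harvest = Rain^2 + Growth  [with Rain=5, Growth=9]  = 34.
Change = 40 − 34 = 6.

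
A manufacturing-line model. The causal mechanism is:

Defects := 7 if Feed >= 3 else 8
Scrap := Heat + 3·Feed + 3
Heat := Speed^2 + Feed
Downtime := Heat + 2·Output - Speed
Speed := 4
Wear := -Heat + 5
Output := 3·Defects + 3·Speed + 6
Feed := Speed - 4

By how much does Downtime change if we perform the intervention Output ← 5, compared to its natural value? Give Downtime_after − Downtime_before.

-74

do(Output=5) replaces the equation Output := 3·Defects + 3·Speed + 6 with the constant Output = 5.
Feed = Speed - 4  [with Speed=4]  = 0
Heat = Speed^2 + Feed  [with Speed=4, Feed=0]  = 16
Downtime = Heat + 2·Output - Speed  [with Heat=16, Output=5, Speed=4]  = 22
Without intervention: Feed = Speed - 4  [with Speed=4]  = 0; Heat = Speed^2 + Feed  [with Speed=4, Feed=0]  = 16; Defects = 7 if Feed >= 3 else 8  [with Feed=0]  = 8; Output = 3·Defects + 3·Speed + 6  [with Defects=8, Speed=4]  = 42; Downtime = Heat + 2·Output - Speed  [with Heat=16, Output=42, Speed=4]  = 96.
Change = 22 − 96 = -74.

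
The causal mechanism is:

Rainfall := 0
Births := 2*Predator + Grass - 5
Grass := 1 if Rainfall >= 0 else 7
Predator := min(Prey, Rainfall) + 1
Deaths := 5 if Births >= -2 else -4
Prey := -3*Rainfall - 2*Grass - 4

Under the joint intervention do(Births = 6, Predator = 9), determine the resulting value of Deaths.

Setting Births = 6, Predator = 9 by intervention discards those variables' equations.
Deaths = 5 if Births >= -2 else -4  [with Births=6]  = 5

5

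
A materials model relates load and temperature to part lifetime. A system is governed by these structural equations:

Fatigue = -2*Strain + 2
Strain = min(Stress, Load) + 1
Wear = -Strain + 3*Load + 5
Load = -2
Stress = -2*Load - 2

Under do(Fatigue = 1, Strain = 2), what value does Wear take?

Under do(Fatigue = 1, Strain = 2), each intervened variable's structural equation is replaced by its fixed value.
Wear = -Strain + 3*Load + 5  [with Strain=2, Load=-2]  = -3

-3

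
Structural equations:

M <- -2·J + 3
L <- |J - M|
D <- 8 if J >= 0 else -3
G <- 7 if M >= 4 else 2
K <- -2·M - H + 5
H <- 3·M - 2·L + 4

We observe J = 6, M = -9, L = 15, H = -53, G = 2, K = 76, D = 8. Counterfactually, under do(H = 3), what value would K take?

Under do(H=3), the mechanism H <- 3·M - 2·L + 4 is discarded; H is fixed at 3.
M = -2·J + 3  [with J=6]  = -9
K = -2·M - H + 5  [with M=-9, H=3]  = 20

20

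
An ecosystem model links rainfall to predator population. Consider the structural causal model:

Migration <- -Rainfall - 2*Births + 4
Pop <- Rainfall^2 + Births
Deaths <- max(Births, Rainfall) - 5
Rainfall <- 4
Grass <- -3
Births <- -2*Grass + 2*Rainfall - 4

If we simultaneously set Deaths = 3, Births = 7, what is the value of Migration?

-14

The joint intervention fixes Deaths = 3, Births = 7, removing each variable's own equation.
Migration = -Rainfall - 2*Births + 4  [with Rainfall=4, Births=7]  = -14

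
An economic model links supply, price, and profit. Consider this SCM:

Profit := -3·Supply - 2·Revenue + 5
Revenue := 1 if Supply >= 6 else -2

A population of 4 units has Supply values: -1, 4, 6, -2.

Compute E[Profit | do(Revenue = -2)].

Under do(Revenue=-2), Revenue's equation is replaced by Revenue=-2 for every unit. Per-unit Profit: 12, -3, -9, 15. Mean = 3.75.

3.75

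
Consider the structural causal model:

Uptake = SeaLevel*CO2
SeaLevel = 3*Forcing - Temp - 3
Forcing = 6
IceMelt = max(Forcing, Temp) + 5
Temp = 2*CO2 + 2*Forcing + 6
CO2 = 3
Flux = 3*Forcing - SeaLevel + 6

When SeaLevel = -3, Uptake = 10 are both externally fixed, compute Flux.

27

Under do(SeaLevel = -3, Uptake = 10), each intervened variable's structural equation is replaced by its fixed value.
Flux = 3*Forcing - SeaLevel + 6  [with Forcing=6, SeaLevel=-3]  = 27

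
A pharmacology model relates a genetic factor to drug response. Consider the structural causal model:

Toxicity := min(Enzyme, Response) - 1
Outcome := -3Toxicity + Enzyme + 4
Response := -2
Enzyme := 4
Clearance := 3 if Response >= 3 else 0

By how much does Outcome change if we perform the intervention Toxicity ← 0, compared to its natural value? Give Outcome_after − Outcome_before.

do(Toxicity=0) replaces the equation Toxicity := min(Enzyme, Response) - 1 with the constant Toxicity = 0.
Outcome = -3Toxicity + Enzyme + 4  [with Toxicity=0, Enzyme=4]  = 8
Without intervention: Toxicity = min(Enzyme, Response) - 1  [with Enzyme=4, Response=-2]  = -3; Outcome = -3Toxicity + Enzyme + 4  [with Toxicity=-3, Enzyme=4]  = 17.
Change = 8 − 17 = -9.

-9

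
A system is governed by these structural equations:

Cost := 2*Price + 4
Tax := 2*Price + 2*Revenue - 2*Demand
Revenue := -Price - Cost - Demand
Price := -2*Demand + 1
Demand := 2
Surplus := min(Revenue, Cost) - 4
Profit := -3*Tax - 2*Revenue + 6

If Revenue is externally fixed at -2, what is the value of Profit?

Under do(Revenue=-2), the mechanism Revenue := -Price - Cost - Demand is discarded; Revenue is fixed at -2.
Price = -2*Demand + 1  [with Demand=2]  = -3
Tax = 2*Price + 2*Revenue - 2*Demand  [with Price=-3, Revenue=-2, Demand=2]  = -14
Profit = -3*Tax - 2*Revenue + 6  [with Tax=-14, Revenue=-2]  = 52

52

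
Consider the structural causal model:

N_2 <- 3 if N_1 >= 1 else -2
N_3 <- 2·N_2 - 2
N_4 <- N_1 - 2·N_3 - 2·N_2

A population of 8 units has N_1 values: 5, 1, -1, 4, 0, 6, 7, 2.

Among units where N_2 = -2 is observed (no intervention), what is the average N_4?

15.5

Observing N_2=-2 restricts to units where N_2's equation naturally yields -2: N_1 ∈ {-1, 0}. In that subpopulation N_4 = 15, 16, mean 15.5.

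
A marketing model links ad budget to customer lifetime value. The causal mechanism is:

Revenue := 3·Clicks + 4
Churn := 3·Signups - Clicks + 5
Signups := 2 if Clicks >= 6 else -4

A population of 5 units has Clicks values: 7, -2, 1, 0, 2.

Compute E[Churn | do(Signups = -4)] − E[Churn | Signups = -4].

-1.35

Under do(Signups=-4), Signups's equation is replaced by Signups=-4 for every unit. Per-unit Churn: -14, -5, -8, -7, -9. Mean = -8.6.
Conditioning on Signups=-4 selects the 4 unit(s) with Clicks ∈ {-2, 1, 0, 2}. Their Churn values: -5, -8, -7, -9. Mean = -7.25.
Difference = -8.6 − (-7.25) = -1.35.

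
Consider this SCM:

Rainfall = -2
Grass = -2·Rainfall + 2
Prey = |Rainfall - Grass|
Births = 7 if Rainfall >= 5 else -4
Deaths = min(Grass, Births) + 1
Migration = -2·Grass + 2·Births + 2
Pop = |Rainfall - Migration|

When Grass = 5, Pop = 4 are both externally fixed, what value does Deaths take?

-3

Setting Grass = 5, Pop = 4 by intervention discards those variables' equations.
Births = 7 if Rainfall >= 5 else -4  [with Rainfall=-2]  = -4
Deaths = min(Grass, Births) + 1  [with Grass=5, Births=-4]  = -3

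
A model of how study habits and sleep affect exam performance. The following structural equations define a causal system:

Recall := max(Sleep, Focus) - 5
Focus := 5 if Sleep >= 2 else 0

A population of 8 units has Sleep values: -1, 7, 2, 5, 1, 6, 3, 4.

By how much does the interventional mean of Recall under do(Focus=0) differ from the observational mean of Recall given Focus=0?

The intervention sets Focus=0 in all 8 units regardless of Sleep. Recomputing Recall per unit gives -5, 2, -3, 0, -4, 1, -2, -1; average -1.5.
E[Recall|Focus=0] averages over only the 2 units with Focus=0 (Sleep = -1, 1): Recall = -5, -4, mean -4.5.
Difference = -1.5 − (-4.5) = 3.

3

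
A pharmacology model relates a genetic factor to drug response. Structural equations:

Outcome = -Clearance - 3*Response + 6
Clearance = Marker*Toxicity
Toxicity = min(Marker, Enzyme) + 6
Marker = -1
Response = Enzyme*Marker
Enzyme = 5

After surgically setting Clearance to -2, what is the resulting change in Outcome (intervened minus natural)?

-3

The intervention breaks the incoming arrows to Clearance: Clearance = Marker*Toxicity no longer applies, and Clearance = -2.
Response = Enzyme*Marker  [with Enzyme=5, Marker=-1]  = -5
Outcome = -Clearance - 3*Response + 6  [with Clearance=-2, Response=-5]  = 23
Without intervention: Response = Enzyme*Marker  [with Enzyme=5, Marker=-1]  = -5; Toxicity = min(Marker, Enzyme) + 6  [with Marker=-1, Enzyme=5]  = 5; Clearance = Marker*Toxicity  [with Marker=-1, Toxicity=5]  = -5; Outcome = -Clearance - 3*Response + 6  [with Clearance=-5, Response=-5]  = 26.
Change = 23 − 26 = -3.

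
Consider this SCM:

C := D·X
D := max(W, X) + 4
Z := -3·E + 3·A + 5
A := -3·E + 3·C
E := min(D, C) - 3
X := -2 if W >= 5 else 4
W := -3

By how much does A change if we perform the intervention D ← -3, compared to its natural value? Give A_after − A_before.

The intervention breaks the incoming arrows to D: D := max(W, X) + 4 no longer applies, and D = -3.
X = -2 if W >= 5 else 4  [with W=-3]  = 4
C = D·X  [with D=-3, X=4]  = -12
E = min(D, C) - 3  [with D=-3, C=-12]  = -15
A = -3·E + 3·C  [with E=-15, C=-12]  = 9
Without intervention: X = -2 if W >= 5 else 4  [with W=-3]  = 4; D = max(W, X) + 4  [with W=-3, X=4]  = 8; C = D·X  [with D=8, X=4]  = 32; E = min(D, C) - 3  [with D=8, C=32]  = 5; A = -3·E + 3·C  [with E=5, C=32]  = 81.
Change = 9 − 81 = -72.

-72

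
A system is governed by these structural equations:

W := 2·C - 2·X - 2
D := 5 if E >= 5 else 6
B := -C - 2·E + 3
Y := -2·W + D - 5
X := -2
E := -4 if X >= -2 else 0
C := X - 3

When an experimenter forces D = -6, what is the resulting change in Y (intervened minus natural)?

-12

Intervening sets D = -6 and removes its equation (D := 5 if E >= 5 else 6).
C = X - 3  [with X=-2]  = -5
W = 2·C - 2·X - 2  [with C=-5, X=-2]  = -8
Y = -2·W + D - 5  [with W=-8, D=-6]  = 5
Without intervention: C = X - 3  [with X=-2]  = -5; E = -4 if X >= -2 else 0  [with X=-2]  = -4; W = 2·C - 2·X - 2  [with C=-5, X=-2]  = -8; D = 5 if E >= 5 else 6  [with E=-4]  = 6; Y = -2·W + D - 5  [with W=-8, D=6]  = 17.
Change = 5 − 17 = -12.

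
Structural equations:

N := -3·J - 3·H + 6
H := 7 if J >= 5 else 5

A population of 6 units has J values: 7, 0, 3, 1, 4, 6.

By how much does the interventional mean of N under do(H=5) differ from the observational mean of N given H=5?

-4.5

Under do(H=5), H's equation is replaced by H=5 for every unit. Per-unit N: -30, -9, -18, -12, -21, -27. Mean = -19.5.
Observing H=5 restricts to units where H's equation naturally yields 5: J ∈ {0, 3, 1, 4}. In that subpopulation N = -9, -18, -12, -21, mean -15.
Difference = -19.5 − (-15) = -4.5.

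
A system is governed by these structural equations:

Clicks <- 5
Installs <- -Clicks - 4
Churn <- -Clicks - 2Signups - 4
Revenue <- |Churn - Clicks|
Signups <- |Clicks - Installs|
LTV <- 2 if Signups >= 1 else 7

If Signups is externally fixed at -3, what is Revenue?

8

do(Signups=-3) replaces the equation Signups <- |Clicks - Installs| with the constant Signups = -3.
Churn = -Clicks - 2Signups - 4  [with Clicks=5, Signups=-3]  = -3
Revenue = |Churn - Clicks|  [with Churn=-3, Clicks=5]  = 8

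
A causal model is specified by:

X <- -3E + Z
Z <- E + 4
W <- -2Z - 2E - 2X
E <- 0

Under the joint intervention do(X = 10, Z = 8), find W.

-36

The joint intervention fixes X = 10, Z = 8, removing each variable's own equation.
W = -2Z - 2E - 2X  [with Z=8, E=0, X=10]  = -36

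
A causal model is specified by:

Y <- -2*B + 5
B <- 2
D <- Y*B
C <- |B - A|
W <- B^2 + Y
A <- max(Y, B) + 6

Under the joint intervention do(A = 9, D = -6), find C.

Setting A = 9, D = -6 by intervention discards those variables' equations.
C = |B - A|  [with B=2, A=9]  = 7

7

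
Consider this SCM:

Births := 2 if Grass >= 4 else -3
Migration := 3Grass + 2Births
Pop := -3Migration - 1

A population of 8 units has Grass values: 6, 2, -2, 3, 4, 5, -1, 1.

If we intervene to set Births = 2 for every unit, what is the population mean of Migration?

Under do(Births=2), Births's equation is replaced by Births=2 for every unit. Per-unit Migration: 22, 10, -2, 13, 16, 19, 1, 7. Mean = 10.75.

10.75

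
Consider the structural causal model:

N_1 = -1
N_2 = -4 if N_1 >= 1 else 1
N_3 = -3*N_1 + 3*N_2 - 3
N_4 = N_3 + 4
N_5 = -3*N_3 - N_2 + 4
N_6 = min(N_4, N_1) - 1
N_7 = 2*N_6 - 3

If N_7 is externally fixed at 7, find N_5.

-6

The intervention breaks the incoming arrows to N_7: N_7 = 2*N_6 - 3 no longer applies, and N_7 = 7.
N_5 is not downstream of the intervention, so its value is determined by the original equations.
N_2 = -4 if N_1 >= 1 else 1  [with N_1=-1]  = 1
N_3 = -3*N_1 + 3*N_2 - 3  [with N_1=-1, N_2=1]  = 3
N_5 = -3*N_3 - N_2 + 4  [with N_3=3, N_2=1]  = -6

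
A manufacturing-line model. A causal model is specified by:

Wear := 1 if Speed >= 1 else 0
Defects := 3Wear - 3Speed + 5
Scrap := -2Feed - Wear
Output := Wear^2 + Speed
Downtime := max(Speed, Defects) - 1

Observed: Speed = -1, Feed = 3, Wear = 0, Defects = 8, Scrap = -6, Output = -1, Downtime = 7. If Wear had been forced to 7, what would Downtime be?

28

The intervention breaks the incoming arrows to Wear: Wear := 1 if Speed >= 1 else 0 no longer applies, and Wear = 7.
Defects = 3Wear - 3Speed + 5  [with Wear=7, Speed=-1]  = 29
Downtime = max(Speed, Defects) - 1  [with Speed=-1, Defects=29]  = 28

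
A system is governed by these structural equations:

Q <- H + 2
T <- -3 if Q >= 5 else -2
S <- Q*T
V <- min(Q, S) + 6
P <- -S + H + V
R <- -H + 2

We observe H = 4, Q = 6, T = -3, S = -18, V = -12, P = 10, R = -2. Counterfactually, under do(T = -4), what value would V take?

do(T=-4) replaces the equation T <- -3 if Q >= 5 else -2 with the constant T = -4.
Q = H + 2  [with H=4]  = 6
S = Q*T  [with Q=6, T=-4]  = -24
V = min(Q, S) + 6  [with Q=6, S=-24]  = -18

-18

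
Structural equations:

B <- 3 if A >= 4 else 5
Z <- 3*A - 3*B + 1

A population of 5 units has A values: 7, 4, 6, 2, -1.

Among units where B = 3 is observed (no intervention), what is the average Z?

9

Observing B=3 restricts to units where B's equation naturally yields 3: A ∈ {7, 4, 6}. In that subpopulation Z = 13, 4, 10, mean 9.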